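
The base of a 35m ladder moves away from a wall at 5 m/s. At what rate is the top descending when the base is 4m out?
20√1209/1209 ≈ 0.5752 m/s

x² + y² = 35²
2x·dx/dt + 2y·dy/dt = 0
dy/dt = -x/y · dx/dt = -4/√1209 · 5 = -20√1209/1209 m/s
The top is descending at 20√1209/1209 ≈ 0.5752 m/s.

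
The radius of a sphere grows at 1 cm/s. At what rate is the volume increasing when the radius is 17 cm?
1156π cm³/s

V = (4/3)πr³
dV/dt = dV/dr · dr/dt = 4πr² · 1
At r = 17: dV/dt = 1156π cm³/s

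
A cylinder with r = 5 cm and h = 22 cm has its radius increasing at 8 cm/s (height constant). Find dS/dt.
512π cm²/s

S = 2πrh + 2πr² (lateral + bases)
dS/dt = (2πh + 4πr)·dr/dt = (2π·22 + 4π·5)·8
= 512π cm²/s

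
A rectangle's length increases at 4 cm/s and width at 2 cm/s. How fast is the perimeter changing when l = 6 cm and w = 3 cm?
12 cm/s

P = 2(l + w)
dP/dt = 2(dl/dt + dw/dt) = 2(4 + 2) = 12 cm/s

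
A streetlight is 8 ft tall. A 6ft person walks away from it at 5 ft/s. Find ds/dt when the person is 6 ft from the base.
15 ft/s

By similar triangles: 8/(x+s) = 6/s
Solving: s = 6x/2
ds/dt = 6/2 · dx/dt = 3 · 5 = 15 ft/s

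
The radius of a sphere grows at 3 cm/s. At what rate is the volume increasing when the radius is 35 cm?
14700π cm³/s

V = (4/3)πr³
dV/dt = dV/dr · dr/dt = 4πr² · 3
At r = 35: dV/dt = 14700π cm³/s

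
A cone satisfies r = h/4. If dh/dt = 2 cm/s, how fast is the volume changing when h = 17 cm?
289π/8 cm³/s

V = (1/3)π(h/4)²h = πh³/48
dV/dt = πh²/16 · 2
At h = 17: dV/dt = 289π/8 cm³/s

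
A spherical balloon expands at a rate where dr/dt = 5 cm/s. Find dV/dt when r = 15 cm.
4500π cm³/s

V = (4/3)πr³
dV/dt = dV/dr · dr/dt = 4πr² · 5
At r = 15: dV/dt = 4500π cm³/s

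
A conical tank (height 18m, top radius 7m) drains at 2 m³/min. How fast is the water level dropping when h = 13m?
648/(8281π) ≈ 0.02491 m/min

r/h = 7/18, so r = (7/18)h
V = (1/3)πr²h = (1/3)π((7/18)h)²h = (49/972)πh³
dV/dh = (49/324)πh²
dh/dt = (dV/dt)/(dV/dh) = -2/((49/324)π·13²) = -648/(8281π) m/min
The level is dropping at 648/(8281π) ≈ 0.02491 m/min.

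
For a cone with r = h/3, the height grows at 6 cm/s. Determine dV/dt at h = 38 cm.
2888π/3 cm³/s

V = (1/3)π(h/3)²h = πh³/27
dV/dt = πh²/9 · 6
At h = 38: dV/dt = 2888π/3 cm³/s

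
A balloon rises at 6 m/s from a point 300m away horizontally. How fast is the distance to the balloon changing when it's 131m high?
786√107161/107161 ≈ 2.401 m/s

z² = 300² + y²
z = √(300² + 131²) = √107161
dz/dt = y/z · dy/dt = 131/√107161 · 6 = 786√107161/107161 ≈ 2.401 m/s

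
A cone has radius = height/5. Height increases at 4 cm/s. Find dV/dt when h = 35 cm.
196π cm³/s

V = (1/3)π(h/5)²h = πh³/75
dV/dt = πh²/25 · 4
At h = 35: dV/dt = 196π cm³/s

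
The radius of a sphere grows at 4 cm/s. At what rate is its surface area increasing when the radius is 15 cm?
480π cm²/s

S = 4πr²
dS/dt = dS/dr · dr/dt = 8πr · 4
At r = 15: dS/dt = 480π cm²/s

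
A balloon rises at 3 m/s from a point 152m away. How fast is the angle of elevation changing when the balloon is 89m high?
0.014698 rad/s

tan(θ) = y/152
sec²(θ) · dθ/dt = (1/152) · dy/dt
dθ/dt = cos²(θ)/152 · 3 = 152/(152² + 89²) · 3
dθ/dt = 0.014698 rad/s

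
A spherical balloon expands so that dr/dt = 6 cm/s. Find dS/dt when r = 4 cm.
192π cm²/s

S = 4πr²
dS/dt = dS/dr · dr/dt = 8πr · 6
At r = 4: dS/dt = 192π cm²/s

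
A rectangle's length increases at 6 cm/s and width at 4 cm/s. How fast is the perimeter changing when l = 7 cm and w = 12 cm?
20 cm/s

P = 2(l + w)
dP/dt = 2(dl/dt + dw/dt) = 2(6 + 4) = 20 cm/s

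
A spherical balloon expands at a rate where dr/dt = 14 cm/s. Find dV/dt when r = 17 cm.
16184π cm³/s

V = (4/3)πr³
dV/dt = dV/dr · dr/dt = 4πr² · 14
At r = 17: dV/dt = 16184π cm³/s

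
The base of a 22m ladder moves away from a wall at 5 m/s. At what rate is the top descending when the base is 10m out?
25√6/24 ≈ 2.552 m/s

x² + y² = 22²
2x·dx/dt + 2y·dy/dt = 0
dy/dt = -x/y · dx/dt = -10/(8√6) · 5 = -25√6/24 m/s
The top is descending at 25√6/24 ≈ 2.552 m/s.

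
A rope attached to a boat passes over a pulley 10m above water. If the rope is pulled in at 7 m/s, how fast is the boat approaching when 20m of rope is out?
14√3/3 ≈ 8.083 m/s

rope² = x² + 10²
x = √(20² - 10²) = 10√3
dx/dt = (rope/x) · d(rope)/dt = (20/(10√3)) · (-7) = -14√3/3 m/s
The boat approaches at 14√3/3 ≈ 8.083 m/s.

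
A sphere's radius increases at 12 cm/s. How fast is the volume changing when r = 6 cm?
1728π cm³/s

V = (4/3)πr³
dV/dt = dV/dr · dr/dt = 4πr² · 12
At r = 6: dV/dt = 1728π cm³/s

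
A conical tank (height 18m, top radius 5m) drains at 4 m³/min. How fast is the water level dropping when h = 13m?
1296/(4225π) ≈ 0.09764 m/min

r/h = 5/18, so r = (5/18)h
V = (1/3)πr²h = (1/3)π((5/18)h)²h = (25/972)πh³
dV/dh = (25/324)πh²
dh/dt = (dV/dt)/(dV/dh) = -4/((25/324)π·13²) = -1296/(4225π) m/min
The level is dropping at 1296/(4225π) ≈ 0.09764 m/min.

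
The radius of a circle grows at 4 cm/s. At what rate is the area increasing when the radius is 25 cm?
200π cm²/s

A = πr²
dA/dt = 2πr · dr/dt = 2π(25)(4) = 200π cm²/s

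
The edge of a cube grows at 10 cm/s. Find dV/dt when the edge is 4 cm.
480 cm³/s

V = s³
dV/dt = 3s² · ds/dt = 3·4²·10 = 480 cm³/s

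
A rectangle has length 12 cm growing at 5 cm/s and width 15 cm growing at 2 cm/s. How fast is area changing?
99 cm²/s

A = lw
dA/dt = w·dl/dt + l·dw/dt = 15·5 + 12·2 = 99 cm²/s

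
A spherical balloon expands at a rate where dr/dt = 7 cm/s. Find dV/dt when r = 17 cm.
8092π cm³/s

V = (4/3)πr³
dV/dt = dV/dr · dr/dt = 4πr² · 7
At r = 17: dV/dt = 8092π cm³/s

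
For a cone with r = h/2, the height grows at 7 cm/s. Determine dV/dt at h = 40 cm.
2800π cm³/s

V = (1/3)π(h/2)²h = πh³/12
dV/dt = πh²/4 · 7
At h = 40: dV/dt = 2800π cm³/s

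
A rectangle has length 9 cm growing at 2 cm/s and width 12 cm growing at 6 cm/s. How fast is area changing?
78 cm²/s

A = lw
dA/dt = w·dl/dt + l·dw/dt = 12·2 + 9·6 = 78 cm²/s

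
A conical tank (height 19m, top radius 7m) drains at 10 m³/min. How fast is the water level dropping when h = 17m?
3610/(14161π) ≈ 0.08115 m/min

r/h = 7/19, so r = (7/19)h
V = (1/3)πr²h = (1/3)π((7/19)h)²h = (49/1083)πh³
dV/dh = (49/361)πh²
dh/dt = (dV/dt)/(dV/dh) = -10/((49/361)π·17²) = -3610/(14161π) m/min
The level is dropping at 3610/(14161π) ≈ 0.08115 m/min.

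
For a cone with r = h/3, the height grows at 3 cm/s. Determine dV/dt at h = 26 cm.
676π/3 cm³/s

V = (1/3)π(h/3)²h = πh³/27
dV/dt = πh²/9 · 3
At h = 26: dV/dt = 676π/3 cm³/s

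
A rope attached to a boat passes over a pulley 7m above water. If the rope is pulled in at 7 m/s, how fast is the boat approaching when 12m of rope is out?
84√95/95 ≈ 8.618 m/s

rope² = x² + 7²
x = √(12² - 7²) = √95
dx/dt = (rope/x) · d(rope)/dt = (12/√95) · (-7) = -84√95/95 m/s
The boat approaches at 84√95/95 ≈ 8.618 m/s.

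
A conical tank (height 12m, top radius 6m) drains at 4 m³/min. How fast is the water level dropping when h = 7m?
16/(49π) ≈ 0.1039 m/min

r/h = 6/12, so r = (1/2)h
V = (1/3)πr²h = (1/3)π((1/2)h)²h = (1/12)πh³
dV/dh = (1/4)πh²
dh/dt = (dV/dt)/(dV/dh) = -4/((1/4)π·7²) = -16/(49π) m/min
The level is dropping at 16/(49π) ≈ 0.1039 m/min.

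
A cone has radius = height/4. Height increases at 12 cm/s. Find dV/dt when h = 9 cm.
243π/4 cm³/s

V = (1/3)π(h/4)²h = πh³/48
dV/dt = πh²/16 · 12
At h = 9: dV/dt = 243π/4 cm³/s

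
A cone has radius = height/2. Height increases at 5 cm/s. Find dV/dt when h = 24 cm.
720π cm³/s

V = (1/3)π(h/2)²h = πh³/12
dV/dt = πh²/4 · 5
At h = 24: dV/dt = 720π cm³/s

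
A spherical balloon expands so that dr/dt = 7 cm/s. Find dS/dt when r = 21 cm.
1176π cm²/s

S = 4πr²
dS/dt = dS/dr · dr/dt = 8πr · 7
At r = 21: dS/dt = 1176π cm²/s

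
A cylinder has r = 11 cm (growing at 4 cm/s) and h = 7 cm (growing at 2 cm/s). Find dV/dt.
858π cm³/s

V = πr²h
dV/dt = 2πrh·dr/dt + πr²·dh/dt
= 2π(11)(7)(4) + π(11)²(2)
= 858π cm³/s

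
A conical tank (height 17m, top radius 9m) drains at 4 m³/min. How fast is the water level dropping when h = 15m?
1156/(18225π) ≈ 0.02019 m/min

r/h = 9/17, so r = (9/17)h
V = (1/3)πr²h = (1/3)π((9/17)h)²h = (27/289)πh³
dV/dh = (81/289)πh²
dh/dt = (dV/dt)/(dV/dh) = -4/((81/289)π·15²) = -1156/(18225π) m/min
The level is dropping at 1156/(18225π) ≈ 0.02019 m/min.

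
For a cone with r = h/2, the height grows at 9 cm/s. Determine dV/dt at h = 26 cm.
1521π cm³/s

V = (1/3)π(h/2)²h = πh³/12
dV/dt = πh²/4 · 9
At h = 26: dV/dt = 1521π cm³/s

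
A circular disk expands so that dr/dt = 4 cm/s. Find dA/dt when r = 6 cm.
48π cm²/s

A = πr²
dA/dt = 2πr · dr/dt = 2π(6)(4) = 48π cm²/s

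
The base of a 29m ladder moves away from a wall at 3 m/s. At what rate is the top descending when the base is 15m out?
45√154/308 ≈ 1.813 m/s

x² + y² = 29²
2x·dx/dt + 2y·dy/dt = 0
dy/dt = -x/y · dx/dt = -15/(2√154) · 3 = -45√154/308 m/s
The top is descending at 45√154/308 ≈ 1.813 m/s.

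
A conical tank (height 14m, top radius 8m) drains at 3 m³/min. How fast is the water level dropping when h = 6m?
49/(192π) ≈ 0.08124 m/min

r/h = 8/14, so r = (4/7)h
V = (1/3)πr²h = (1/3)π((4/7)h)²h = (16/147)πh³
dV/dh = (16/49)πh²
dh/dt = (dV/dt)/(dV/dh) = -3/((16/49)π·6²) = -49/(192π) m/min
The level is dropping at 49/(192π) ≈ 0.08124 m/min.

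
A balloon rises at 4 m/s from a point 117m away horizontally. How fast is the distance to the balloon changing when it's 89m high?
178√21610/10805 ≈ 2.422 m/s

z² = 117² + y²
z = √(117² + 89²) = √21610
dz/dt = y/z · dy/dt = 89/√21610 · 4 = 178√21610/10805 ≈ 2.422 m/s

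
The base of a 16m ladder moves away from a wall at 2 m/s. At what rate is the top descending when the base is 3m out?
6√247/247 ≈ 0.3818 m/s

x² + y² = 16²
2x·dx/dt + 2y·dy/dt = 0
dy/dt = -x/y · dx/dt = -3/√247 · 2 = -6√247/247 m/s
The top is descending at 6√247/247 ≈ 0.3818 m/s.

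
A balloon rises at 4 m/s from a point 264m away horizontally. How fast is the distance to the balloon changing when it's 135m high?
180√9769/9769 ≈ 1.821 m/s

z² = 264² + y²
z = √(264² + 135²) = 3√9769
dz/dt = y/z · dy/dt = 135/(3√9769) · 4 = 180√9769/9769 ≈ 1.821 m/s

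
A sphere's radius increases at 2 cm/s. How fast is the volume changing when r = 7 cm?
392π cm³/s

V = (4/3)πr³
dV/dt = dV/dr · dr/dt = 4πr² · 2
At r = 7: dV/dt = 392π cm³/s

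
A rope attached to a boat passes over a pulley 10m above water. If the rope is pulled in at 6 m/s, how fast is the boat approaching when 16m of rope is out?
16√39/13 ≈ 7.686 m/s

rope² = x² + 10²
x = √(16² - 10²) = 2√39
dx/dt = (rope/x) · d(rope)/dt = (16/(2√39)) · (-6) = -16√39/13 m/s
The boat approaches at 16√39/13 ≈ 7.686 m/s.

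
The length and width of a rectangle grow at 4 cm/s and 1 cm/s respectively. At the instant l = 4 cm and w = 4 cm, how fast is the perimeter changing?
10 cm/s

P = 2(l + w)
dP/dt = 2(dl/dt + dw/dt) = 2(4 + 1) = 10 cm/s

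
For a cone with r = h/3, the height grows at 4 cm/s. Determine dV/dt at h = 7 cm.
196π/9 cm³/s

V = (1/3)π(h/3)²h = πh³/27
dV/dt = πh²/9 · 4
At h = 7: dV/dt = 196π/9 cm³/s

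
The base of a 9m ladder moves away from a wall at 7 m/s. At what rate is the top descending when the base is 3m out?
7√2/4 ≈ 2.475 m/s

x² + y² = 9²
2x·dx/dt + 2y·dy/dt = 0
dy/dt = -x/y · dx/dt = -3/(6√2) · 7 = -7√2/4 m/s
The top is descending at 7√2/4 ≈ 2.475 m/s.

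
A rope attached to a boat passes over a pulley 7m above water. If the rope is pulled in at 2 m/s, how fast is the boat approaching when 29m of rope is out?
29√22/66 ≈ 2.061 m/s

rope² = x² + 7²
x = √(29² - 7²) = 6√22
dx/dt = (rope/x) · d(rope)/dt = (29/(6√22)) · (-2) = -29√22/66 m/s
The boat approaches at 29√22/66 ≈ 2.061 m/s.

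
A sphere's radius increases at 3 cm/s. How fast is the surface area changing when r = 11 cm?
264π cm²/s

S = 4πr²
dS/dt = dS/dr · dr/dt = 8πr · 3
At r = 11: dS/dt = 264π cm²/s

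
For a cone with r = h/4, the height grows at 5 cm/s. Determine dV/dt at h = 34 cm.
1445π/4 cm³/s

V = (1/3)π(h/4)²h = πh³/48
dV/dt = πh²/16 · 5
At h = 34: dV/dt = 1445π/4 cm³/s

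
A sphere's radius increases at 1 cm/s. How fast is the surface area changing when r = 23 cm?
184π cm²/s

S = 4πr²
dS/dt = dS/dr · dr/dt = 8πr · 1
At r = 23: dS/dt = 184π cm²/s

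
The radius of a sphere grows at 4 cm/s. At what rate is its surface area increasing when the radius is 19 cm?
608π cm²/s

S = 4πr²
dS/dt = dS/dr · dr/dt = 8πr · 4
At r = 19: dS/dt = 608π cm²/s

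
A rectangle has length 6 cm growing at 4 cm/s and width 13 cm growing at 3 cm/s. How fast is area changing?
70 cm²/s

A = lw
dA/dt = w·dl/dt + l·dw/dt = 13·4 + 6·3 = 70 cm²/s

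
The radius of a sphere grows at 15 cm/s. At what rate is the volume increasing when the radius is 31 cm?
57660π cm³/s

V = (4/3)πr³
dV/dt = dV/dr · dr/dt = 4πr² · 15
At r = 31: dV/dt = 57660π cm³/s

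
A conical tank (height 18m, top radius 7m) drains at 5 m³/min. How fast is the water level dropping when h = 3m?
180/(49π) ≈ 1.169 m/min

r/h = 7/18, so r = (7/18)h
V = (1/3)πr²h = (1/3)π((7/18)h)²h = (49/972)πh³
dV/dh = (49/324)πh²
dh/dt = (dV/dt)/(dV/dh) = -5/((49/324)π·3²) = -180/(49π) m/min
The level is dropping at 180/(49π) ≈ 1.169 m/min.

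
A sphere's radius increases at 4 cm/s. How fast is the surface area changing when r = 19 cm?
608π cm²/s

S = 4πr²
dS/dt = dS/dr · dr/dt = 8πr · 4
At r = 19: dS/dt = 608π cm²/s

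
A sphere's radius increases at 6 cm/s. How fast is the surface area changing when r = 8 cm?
384π cm²/s

S = 4πr²
dS/dt = dS/dr · dr/dt = 8πr · 6
At r = 8: dS/dt = 384π cm²/s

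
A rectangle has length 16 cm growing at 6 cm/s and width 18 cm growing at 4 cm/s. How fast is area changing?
172 cm²/s

A = lw
dA/dt = w·dl/dt + l·dw/dt = 18·6 + 16·4 = 172 cm²/s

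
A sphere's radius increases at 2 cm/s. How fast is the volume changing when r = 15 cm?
1800π cm³/s

V = (4/3)πr³
dV/dt = dV/dr · dr/dt = 4πr² · 2
At r = 15: dV/dt = 1800π cm³/s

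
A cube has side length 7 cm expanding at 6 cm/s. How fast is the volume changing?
882 cm³/s

V = s³
dV/dt = 3s² · ds/dt = 3·7²·6 = 882 cm³/s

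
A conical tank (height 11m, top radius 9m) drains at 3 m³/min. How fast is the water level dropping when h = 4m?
121/(432π) ≈ 0.08916 m/min

r/h = 9/11, so r = (9/11)h
V = (1/3)πr²h = (1/3)π((9/11)h)²h = (27/121)πh³
dV/dh = (81/121)πh²
dh/dt = (dV/dt)/(dV/dh) = -3/((81/121)π·4²) = -121/(432π) m/min
The level is dropping at 121/(432π) ≈ 0.08916 m/min.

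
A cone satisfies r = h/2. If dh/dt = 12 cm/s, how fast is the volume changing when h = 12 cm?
432π cm³/s

V = (1/3)π(h/2)²h = πh³/12
dV/dt = πh²/4 · 12
At h = 12: dV/dt = 432π cm³/s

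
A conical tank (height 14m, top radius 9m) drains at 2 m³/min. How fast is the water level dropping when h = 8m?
49/(648π) ≈ 0.02407 m/min

r/h = 9/14, so r = (9/14)h
V = (1/3)πr²h = (1/3)π((9/14)h)²h = (27/196)πh³
dV/dh = (81/196)πh²
dh/dt = (dV/dt)/(dV/dh) = -2/((81/196)π·8²) = -49/(648π) m/min
The level is dropping at 49/(648π) ≈ 0.02407 m/min.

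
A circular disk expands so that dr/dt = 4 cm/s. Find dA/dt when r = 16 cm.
128π cm²/s

A = πr²
dA/dt = 2πr · dr/dt = 2π(16)(4) = 128π cm²/s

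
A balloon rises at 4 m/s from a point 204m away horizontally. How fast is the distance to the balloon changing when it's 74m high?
148√11773/11773 ≈ 1.364 m/s

z² = 204² + y²
z = √(204² + 74²) = 2√11773
dz/dt = y/z · dy/dt = 74/(2√11773) · 4 = 148√11773/11773 ≈ 1.364 m/s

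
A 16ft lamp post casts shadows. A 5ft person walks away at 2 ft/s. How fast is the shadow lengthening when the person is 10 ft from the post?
10/11 ft/s

By similar triangles: 16/(x+s) = 5/s
Solving: s = 5x/11
ds/dt = 5/11 · dx/dt = 5/11 · 2 = 10/11 ft/s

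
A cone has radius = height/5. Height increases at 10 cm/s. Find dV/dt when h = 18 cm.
648π/5 cm³/s

V = (1/3)π(h/5)²h = πh³/75
dV/dt = πh²/25 · 10
At h = 18: dV/dt = 648π/5 cm³/s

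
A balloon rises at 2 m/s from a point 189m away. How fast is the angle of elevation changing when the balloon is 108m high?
0.007977 rad/s

tan(θ) = y/189
sec²(θ) · dθ/dt = (1/189) · dy/dt
dθ/dt = cos²(θ)/189 · 2 = 189/(189² + 108²) · 2
dθ/dt = 0.007977 rad/s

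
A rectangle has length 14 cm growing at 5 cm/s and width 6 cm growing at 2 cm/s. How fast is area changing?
58 cm²/s

A = lw
dA/dt = w·dl/dt + l·dw/dt = 6·5 + 14·2 = 58 cm²/s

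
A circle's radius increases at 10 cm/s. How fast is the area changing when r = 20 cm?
400π cm²/s

A = πr²
dA/dt = 2πr · dr/dt = 2π(20)(10) = 400π cm²/s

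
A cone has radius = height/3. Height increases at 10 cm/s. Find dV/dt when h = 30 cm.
1000π cm³/s

V = (1/3)π(h/3)²h = πh³/27
dV/dt = πh²/9 · 10
At h = 30: dV/dt = 1000π cm³/s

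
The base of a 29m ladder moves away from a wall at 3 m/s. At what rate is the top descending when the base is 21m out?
63/20 = 3.15 m/s

x² + y² = 29²
2x·dx/dt + 2y·dy/dt = 0
dy/dt = -x/y · dx/dt = -21/20 · 3 = -63/20 m/s
The top is descending at 63/20 = 3.15 m/s.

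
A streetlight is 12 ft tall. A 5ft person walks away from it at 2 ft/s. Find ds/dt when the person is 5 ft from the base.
10/7 ft/s

By similar triangles: 12/(x+s) = 5/s
Solving: s = 5x/7
ds/dt = 5/7 · dx/dt = 5/7 · 2 = 10/7 ft/s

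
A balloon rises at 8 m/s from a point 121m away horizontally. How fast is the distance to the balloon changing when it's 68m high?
544√19265/19265 ≈ 3.919 m/s

z² = 121² + y²
z = √(121² + 68²) = √19265
dz/dt = y/z · dy/dt = 68/√19265 · 8 = 544√19265/19265 ≈ 3.919 m/s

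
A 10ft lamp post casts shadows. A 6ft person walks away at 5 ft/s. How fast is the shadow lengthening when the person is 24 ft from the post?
15/2 ft/s

By similar triangles: 10/(x+s) = 6/s
Solving: s = 6x/4
ds/dt = 6/4 · dx/dt = 3/2 · 5 = 15/2 ft/s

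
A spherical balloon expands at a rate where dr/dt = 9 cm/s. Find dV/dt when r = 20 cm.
14400π cm³/s

V = (4/3)πr³
dV/dt = dV/dr · dr/dt = 4πr² · 9
At r = 20: dV/dt = 14400π cm³/s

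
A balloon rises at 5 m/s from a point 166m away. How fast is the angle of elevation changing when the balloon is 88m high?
0.023513 rad/s

tan(θ) = y/166
sec²(θ) · dθ/dt = (1/166) · dy/dt
dθ/dt = cos²(θ)/166 · 5 = 166/(166² + 88²) · 5
dθ/dt = 0.023513 rad/s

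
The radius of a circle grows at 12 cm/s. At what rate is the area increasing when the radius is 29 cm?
696π cm²/s

A = πr²
dA/dt = 2πr · dr/dt = 2π(29)(12) = 696π cm²/s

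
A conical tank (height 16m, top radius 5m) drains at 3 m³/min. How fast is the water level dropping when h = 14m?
192/(1225π) ≈ 0.04989 m/min

r/h = 5/16, so r = (5/16)h
V = (1/3)πr²h = (1/3)π((5/16)h)²h = (25/768)πh³
dV/dh = (25/256)πh²
dh/dt = (dV/dt)/(dV/dh) = -3/((25/256)π·14²) = -192/(1225π) m/min
The level is dropping at 192/(1225π) ≈ 0.04989 m/min.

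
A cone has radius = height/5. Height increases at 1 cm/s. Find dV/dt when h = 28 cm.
784π/25 cm³/s

V = (1/3)π(h/5)²h = πh³/75
dV/dt = πh²/25 · 1
At h = 28: dV/dt = 784π/25 cm³/s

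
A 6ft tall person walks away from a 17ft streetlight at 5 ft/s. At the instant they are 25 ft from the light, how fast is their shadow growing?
30/11 ft/s

By similar triangles: 17/(x+s) = 6/s
Solving: s = 6x/11
ds/dt = 6/11 · dx/dt = 6/11 · 5 = 30/11 ft/s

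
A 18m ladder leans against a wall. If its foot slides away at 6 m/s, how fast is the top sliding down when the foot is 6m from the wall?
3√2/2 ≈ 2.121 m/s

x² + y² = 18²
2x·dx/dt + 2y·dy/dt = 0
dy/dt = -x/y · dx/dt = -6/(12√2) · 6 = -3√2/2 m/s
The top is descending at 3√2/2 ≈ 2.121 m/s.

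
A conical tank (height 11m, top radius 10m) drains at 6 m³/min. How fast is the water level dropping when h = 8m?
363/(3200π) ≈ 0.03611 m/min

r/h = 10/11, so r = (10/11)h
V = (1/3)πr²h = (1/3)π((10/11)h)²h = (100/363)πh³
dV/dh = (100/121)πh²
dh/dt = (dV/dt)/(dV/dh) = -6/((100/121)π·8²) = -363/(3200π) m/min
The level is dropping at 363/(3200π) ≈ 0.03611 m/min.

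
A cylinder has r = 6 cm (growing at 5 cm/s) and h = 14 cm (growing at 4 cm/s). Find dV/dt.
984π cm³/s

V = πr²h
dV/dt = 2πrh·dr/dt + πr²·dh/dt
= 2π(6)(14)(5) + π(6)²(4)
= 984π cm³/s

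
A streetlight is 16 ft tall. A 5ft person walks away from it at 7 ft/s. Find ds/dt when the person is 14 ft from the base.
35/11 ft/s

By similar triangles: 16/(x+s) = 5/s
Solving: s = 5x/11
ds/dt = 5/11 · dx/dt = 5/11 · 7 = 35/11 ft/s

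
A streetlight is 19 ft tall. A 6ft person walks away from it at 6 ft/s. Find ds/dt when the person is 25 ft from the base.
36/13 ft/s

By similar triangles: 19/(x+s) = 6/s
Solving: s = 6x/13
ds/dt = 6/13 · dx/dt = 6/13 · 6 = 36/13 ft/s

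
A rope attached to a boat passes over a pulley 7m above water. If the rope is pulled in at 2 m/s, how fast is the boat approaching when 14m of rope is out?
4√3/3 ≈ 2.309 m/s

rope² = x² + 7²
x = √(14² - 7²) = 7√3
dx/dt = (rope/x) · d(rope)/dt = (14/(7√3)) · (-2) = -4√3/3 m/s
The boat approaches at 4√3/3 ≈ 2.309 m/s.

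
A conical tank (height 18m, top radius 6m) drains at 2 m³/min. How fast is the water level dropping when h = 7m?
18/(49π) ≈ 0.1169 m/min

r/h = 6/18, so r = (1/3)h
V = (1/3)πr²h = (1/3)π((1/3)h)²h = (1/27)πh³
dV/dh = (1/9)πh²
dh/dt = (dV/dt)/(dV/dh) = -2/((1/9)π·7²) = -18/(49π) m/min
The level is dropping at 18/(49π) ≈ 0.1169 m/min.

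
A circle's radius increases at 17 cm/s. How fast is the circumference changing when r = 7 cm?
34π cm/s

C = 2πr
dC/dt = 2π · dr/dt = 2π · 17 = 34π cm/s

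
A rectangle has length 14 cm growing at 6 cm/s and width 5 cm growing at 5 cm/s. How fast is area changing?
100 cm²/s

A = lw
dA/dt = w·dl/dt + l·dw/dt = 5·6 + 14·5 = 100 cm²/s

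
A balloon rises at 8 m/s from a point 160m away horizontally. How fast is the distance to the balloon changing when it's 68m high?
136√1889/1889 ≈ 3.129 m/s

z² = 160² + y²
z = √(160² + 68²) = 4√1889
dz/dt = y/z · dy/dt = 68/(4√1889) · 8 = 136√1889/1889 ≈ 3.129 m/s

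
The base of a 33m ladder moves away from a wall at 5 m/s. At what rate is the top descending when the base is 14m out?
70√893/893 ≈ 2.342 m/s

x² + y² = 33²
2x·dx/dt + 2y·dy/dt = 0
dy/dt = -x/y · dx/dt = -14/√893 · 5 = -70√893/893 m/s
The top is descending at 70√893/893 ≈ 2.342 m/s.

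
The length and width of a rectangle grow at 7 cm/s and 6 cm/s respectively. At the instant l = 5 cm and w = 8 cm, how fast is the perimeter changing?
26 cm/s

P = 2(l + w)
dP/dt = 2(dl/dt + dw/dt) = 2(7 + 6) = 26 cm/s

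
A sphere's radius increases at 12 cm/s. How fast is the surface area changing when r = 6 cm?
576π cm²/s

S = 4πr²
dS/dt = dS/dr · dr/dt = 8πr · 12
At r = 6: dS/dt = 576π cm²/s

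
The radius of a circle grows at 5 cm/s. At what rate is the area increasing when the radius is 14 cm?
140π cm²/s

A = πr²
dA/dt = 2πr · dr/dt = 2π(14)(5) = 140π cm²/s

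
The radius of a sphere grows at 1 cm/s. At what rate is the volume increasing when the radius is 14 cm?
784π cm³/s

V = (4/3)πr³
dV/dt = dV/dr · dr/dt = 4πr² · 1
At r = 14: dV/dt = 784π cm³/s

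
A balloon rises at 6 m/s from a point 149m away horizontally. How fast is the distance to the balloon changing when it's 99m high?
297√32002/16001 ≈ 3.32 m/s

z² = 149² + y²
z = √(149² + 99²) = √32002
dz/dt = y/z · dy/dt = 99/√32002 · 6 = 297√32002/16001 ≈ 3.32 m/s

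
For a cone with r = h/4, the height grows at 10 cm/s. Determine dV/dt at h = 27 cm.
3645π/8 cm³/s

V = (1/3)π(h/4)²h = πh³/48
dV/dt = πh²/16 · 10
At h = 27: dV/dt = 3645π/8 cm³/s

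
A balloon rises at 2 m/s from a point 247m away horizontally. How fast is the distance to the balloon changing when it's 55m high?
55√64034/32017 ≈ 0.4347 m/s

z² = 247² + y²
z = √(247² + 55²) = √64034
dz/dt = y/z · dy/dt = 55/√64034 · 2 = 55√64034/32017 ≈ 0.4347 m/s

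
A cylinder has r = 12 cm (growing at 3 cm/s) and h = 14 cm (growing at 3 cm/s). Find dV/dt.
1440π cm³/s

V = πr²h
dV/dt = 2πrh·dr/dt + πr²·dh/dt
= 2π(12)(14)(3) + π(12)²(3)
= 1440π cm³/s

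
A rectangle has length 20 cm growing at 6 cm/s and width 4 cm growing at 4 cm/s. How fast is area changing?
104 cm²/s

A = lw
dA/dt = w·dl/dt + l·dw/dt = 4·6 + 20·4 = 104 cm²/s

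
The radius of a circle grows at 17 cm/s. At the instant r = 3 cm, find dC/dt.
34π cm/s

C = 2πr
dC/dt = 2π · dr/dt = 2π · 17 = 34π cm/s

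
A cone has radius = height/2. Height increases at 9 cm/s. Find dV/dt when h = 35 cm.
11025π/4 cm³/s

V = (1/3)π(h/2)²h = πh³/12
dV/dt = πh²/4 · 9
At h = 35: dV/dt = 11025π/4 cm³/s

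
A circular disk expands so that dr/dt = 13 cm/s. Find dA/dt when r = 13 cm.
338π cm²/s

A = πr²
dA/dt = 2πr · dr/dt = 2π(13)(13) = 338π cm²/s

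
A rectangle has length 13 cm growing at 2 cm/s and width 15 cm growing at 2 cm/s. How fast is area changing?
56 cm²/s

A = lw
dA/dt = w·dl/dt + l·dw/dt = 15·2 + 13·2 = 56 cm²/s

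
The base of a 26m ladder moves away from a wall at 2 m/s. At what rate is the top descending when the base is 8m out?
8√17/51 ≈ 0.6468 m/s

x² + y² = 26²
2x·dx/dt + 2y·dy/dt = 0
dy/dt = -x/y · dx/dt = -8/(6√17) · 2 = -8√17/51 m/s
The top is descending at 8√17/51 ≈ 0.6468 m/s.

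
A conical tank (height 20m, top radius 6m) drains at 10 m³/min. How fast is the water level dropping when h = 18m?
250/(729π) ≈ 0.1092 m/min

r/h = 6/20, so r = (3/10)h
V = (1/3)πr²h = (1/3)π((3/10)h)²h = (3/100)πh³
dV/dh = (9/100)πh²
dh/dt = (dV/dt)/(dV/dh) = -10/((9/100)π·18²) = -250/(729π) m/min
The level is dropping at 250/(729π) ≈ 0.1092 m/min.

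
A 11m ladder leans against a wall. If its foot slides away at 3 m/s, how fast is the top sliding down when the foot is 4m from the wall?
4√105/35 ≈ 1.171 m/s

x² + y² = 11²
2x·dx/dt + 2y·dy/dt = 0
dy/dt = -x/y · dx/dt = -4/√105 · 3 = -4√105/35 m/s
The top is descending at 4√105/35 ≈ 1.171 m/s.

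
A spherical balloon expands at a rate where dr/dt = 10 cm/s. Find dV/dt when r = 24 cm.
23040π cm³/s

V = (4/3)πr³
dV/dt = dV/dr · dr/dt = 4πr² · 10
At r = 24: dV/dt = 23040π cm³/s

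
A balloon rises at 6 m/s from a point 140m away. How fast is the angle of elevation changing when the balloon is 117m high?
0.025234 rad/s

tan(θ) = y/140
sec²(θ) · dθ/dt = (1/140) · dy/dt
dθ/dt = cos²(θ)/140 · 6 = 140/(140² + 117²) · 6
dθ/dt = 0.025234 rad/s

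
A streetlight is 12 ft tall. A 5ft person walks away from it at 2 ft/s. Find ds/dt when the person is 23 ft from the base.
10/7 ft/s

By similar triangles: 12/(x+s) = 5/s
Solving: s = 5x/7
ds/dt = 5/7 · dx/dt = 5/7 · 2 = 10/7 ft/s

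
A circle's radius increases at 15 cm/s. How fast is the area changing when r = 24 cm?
720π cm²/s

A = πr²
dA/dt = 2πr · dr/dt = 2π(24)(15) = 720π cm²/s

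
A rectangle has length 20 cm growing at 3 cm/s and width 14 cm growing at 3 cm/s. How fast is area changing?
102 cm²/s

A = lw
dA/dt = w·dl/dt + l·dw/dt = 14·3 + 20·3 = 102 cm²/s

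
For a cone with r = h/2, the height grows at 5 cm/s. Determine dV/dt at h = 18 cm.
405π cm³/s

V = (1/3)π(h/2)²h = πh³/12
dV/dt = πh²/4 · 5
At h = 18: dV/dt = 405π cm³/s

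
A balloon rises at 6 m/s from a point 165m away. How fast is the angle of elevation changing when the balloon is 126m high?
0.022969 rad/s

tan(θ) = y/165
sec²(θ) · dθ/dt = (1/165) · dy/dt
dθ/dt = cos²(θ)/165 · 6 = 165/(165² + 126²) · 6
dθ/dt = 0.022969 rad/s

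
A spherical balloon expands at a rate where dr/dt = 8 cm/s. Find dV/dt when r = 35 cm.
39200π cm³/s

V = (4/3)πr³
dV/dt = dV/dr · dr/dt = 4πr² · 8
At r = 35: dV/dt = 39200π cm³/s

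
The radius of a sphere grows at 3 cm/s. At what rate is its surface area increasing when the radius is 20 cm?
480π cm²/s

S = 4πr²
dS/dt = dS/dr · dr/dt = 8πr · 3
At r = 20: dS/dt = 480π cm²/s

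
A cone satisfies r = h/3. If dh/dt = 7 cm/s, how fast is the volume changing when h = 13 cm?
1183π/9 cm³/s

V = (1/3)π(h/3)²h = πh³/27
dV/dt = πh²/9 · 7
At h = 13: dV/dt = 1183π/9 cm³/s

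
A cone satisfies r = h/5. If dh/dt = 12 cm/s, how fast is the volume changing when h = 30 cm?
432π cm³/s

V = (1/3)π(h/5)²h = πh³/75
dV/dt = πh²/25 · 12
At h = 30: dV/dt = 432π cm³/s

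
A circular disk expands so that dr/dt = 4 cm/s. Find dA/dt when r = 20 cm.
160π cm²/s

A = πr²
dA/dt = 2πr · dr/dt = 2π(20)(4) = 160π cm²/s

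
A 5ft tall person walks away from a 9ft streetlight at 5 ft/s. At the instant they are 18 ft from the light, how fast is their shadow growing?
25/4 ft/s

By similar triangles: 9/(x+s) = 5/s
Solving: s = 5x/4
ds/dt = 5/4 · dx/dt = 5/4 · 5 = 25/4 ft/s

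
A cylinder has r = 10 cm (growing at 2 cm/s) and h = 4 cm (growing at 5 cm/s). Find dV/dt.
660π cm³/s

V = πr²h
dV/dt = 2πrh·dr/dt + πr²·dh/dt
= 2π(10)(4)(2) + π(10)²(5)
= 660π cm³/s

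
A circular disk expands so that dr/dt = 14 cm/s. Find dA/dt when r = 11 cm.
308π cm²/s

A = πr²
dA/dt = 2πr · dr/dt = 2π(11)(14) = 308π cm²/s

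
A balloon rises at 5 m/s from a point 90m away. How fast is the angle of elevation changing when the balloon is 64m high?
0.036897 rad/s

tan(θ) = y/90
sec²(θ) · dθ/dt = (1/90) · dy/dt
dθ/dt = cos²(θ)/90 · 5 = 90/(90² + 64²) · 5
dθ/dt = 0.036897 rad/s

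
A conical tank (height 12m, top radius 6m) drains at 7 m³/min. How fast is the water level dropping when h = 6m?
7/(9π) ≈ 0.2476 m/min

r/h = 6/12, so r = (1/2)h
V = (1/3)πr²h = (1/3)π((1/2)h)²h = (1/12)πh³
dV/dh = (1/4)πh²
dh/dt = (dV/dt)/(dV/dh) = -7/((1/4)π·6²) = -7/(9π) m/min
The level is dropping at 7/(9π) ≈ 0.2476 m/min.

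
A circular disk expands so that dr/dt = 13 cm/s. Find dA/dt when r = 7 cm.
182π cm²/s

A = πr²
dA/dt = 2πr · dr/dt = 2π(7)(13) = 182π cm²/s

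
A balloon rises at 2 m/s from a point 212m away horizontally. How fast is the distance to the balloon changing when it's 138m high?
138√15997/15997 ≈ 1.091 m/s

z² = 212² + y²
z = √(212² + 138²) = 2√15997
dz/dt = y/z · dy/dt = 138/(2√15997) · 2 = 138√15997/15997 ≈ 1.091 m/s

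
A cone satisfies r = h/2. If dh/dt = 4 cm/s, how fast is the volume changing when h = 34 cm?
1156π cm³/s

V = (1/3)π(h/2)²h = πh³/12
dV/dt = πh²/4 · 4
At h = 34: dV/dt = 1156π cm³/s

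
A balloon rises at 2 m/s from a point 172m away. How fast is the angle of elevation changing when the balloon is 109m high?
0.008296 rad/s

tan(θ) = y/172
sec²(θ) · dθ/dt = (1/172) · dy/dt
dθ/dt = cos²(θ)/172 · 2 = 172/(172² + 109²) · 2
dθ/dt = 0.008296 rad/s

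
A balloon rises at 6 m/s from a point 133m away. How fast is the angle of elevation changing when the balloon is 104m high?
0.027995 rad/s

tan(θ) = y/133
sec²(θ) · dθ/dt = (1/133) · dy/dt
dθ/dt = cos²(θ)/133 · 6 = 133/(133² + 104²) · 6
dθ/dt = 0.027995 rad/s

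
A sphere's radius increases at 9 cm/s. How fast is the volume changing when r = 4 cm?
576π cm³/s

V = (4/3)πr³
dV/dt = dV/dr · dr/dt = 4πr² · 9
At r = 4: dV/dt = 576π cm³/s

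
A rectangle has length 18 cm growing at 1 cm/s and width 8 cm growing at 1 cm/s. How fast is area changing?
26 cm²/s

A = lw
dA/dt = w·dl/dt + l·dw/dt = 8·1 + 18·1 = 26 cm²/s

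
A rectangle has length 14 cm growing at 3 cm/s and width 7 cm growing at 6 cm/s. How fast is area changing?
105 cm²/s

A = lw
dA/dt = w·dl/dt + l·dw/dt = 7·3 + 14·6 = 105 cm²/s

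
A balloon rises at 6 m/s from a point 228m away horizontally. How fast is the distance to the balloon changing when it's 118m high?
354√16477/16477 ≈ 2.758 m/s

z² = 228² + y²
z = √(228² + 118²) = 2√16477
dz/dt = y/z · dy/dt = 118/(2√16477) · 6 = 354√16477/16477 ≈ 2.758 m/s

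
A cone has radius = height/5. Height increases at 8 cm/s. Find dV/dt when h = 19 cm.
2888π/25 cm³/s

V = (1/3)π(h/5)²h = πh³/75
dV/dt = πh²/25 · 8
At h = 19: dV/dt = 2888π/25 cm³/s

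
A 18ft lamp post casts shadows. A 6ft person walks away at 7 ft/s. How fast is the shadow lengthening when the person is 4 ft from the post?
7/2 ft/s

By similar triangles: 18/(x+s) = 6/s
Solving: s = 6x/12
ds/dt = 6/12 · dx/dt = 1/2 · 7 = 7/2 ft/s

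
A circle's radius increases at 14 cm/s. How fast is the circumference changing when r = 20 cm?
28π cm/s

C = 2πr
dC/dt = 2π · dr/dt = 2π · 14 = 28π cm/s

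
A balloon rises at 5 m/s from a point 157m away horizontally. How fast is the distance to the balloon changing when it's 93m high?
465√33298/33298 ≈ 2.548 m/s

z² = 157² + y²
z = √(157² + 93²) = √33298
dz/dt = y/z · dy/dt = 93/√33298 · 5 = 465√33298/33298 ≈ 2.548 m/s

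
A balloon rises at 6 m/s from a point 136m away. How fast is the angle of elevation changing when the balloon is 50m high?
0.038865 rad/s

tan(θ) = y/136
sec²(θ) · dθ/dt = (1/136) · dy/dt
dθ/dt = cos²(θ)/136 · 6 = 136/(136² + 50²) · 6
dθ/dt = 0.038865 rad/s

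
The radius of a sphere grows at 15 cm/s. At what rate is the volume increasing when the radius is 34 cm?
69360π cm³/s

V = (4/3)πr³
dV/dt = dV/dr · dr/dt = 4πr² · 15
At r = 34: dV/dt = 69360π cm³/s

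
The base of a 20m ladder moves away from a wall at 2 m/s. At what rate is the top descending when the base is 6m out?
6√91/91 ≈ 0.629 m/s

x² + y² = 20²
2x·dx/dt + 2y·dy/dt = 0
dy/dt = -x/y · dx/dt = -6/(2√91) · 2 = -6√91/91 m/s
The top is descending at 6√91/91 ≈ 0.629 m/s.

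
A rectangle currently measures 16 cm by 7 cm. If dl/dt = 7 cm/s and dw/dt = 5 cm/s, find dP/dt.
24 cm/s

P = 2(l + w)
dP/dt = 2(dl/dt + dw/dt) = 2(7 + 5) = 24 cm/s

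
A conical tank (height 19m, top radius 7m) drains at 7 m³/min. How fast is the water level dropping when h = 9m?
361/(567π) ≈ 0.2027 m/min

r/h = 7/19, so r = (7/19)h
V = (1/3)πr²h = (1/3)π((7/19)h)²h = (49/1083)πh³
dV/dh = (49/361)πh²
dh/dt = (dV/dt)/(dV/dh) = -7/((49/361)π·9²) = -361/(567π) m/min
The level is dropping at 361/(567π) ≈ 0.2027 m/min.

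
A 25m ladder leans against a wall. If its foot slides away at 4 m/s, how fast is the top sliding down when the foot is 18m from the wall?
72√301/301 ≈ 4.15 m/s

x² + y² = 25²
2x·dx/dt + 2y·dy/dt = 0
dy/dt = -x/y · dx/dt = -18/√301 · 4 = -72√301/301 m/s
The top is descending at 72√301/301 ≈ 4.15 m/s.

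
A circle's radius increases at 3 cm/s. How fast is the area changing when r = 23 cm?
138π cm²/s

A = πr²
dA/dt = 2πr · dr/dt = 2π(23)(3) = 138π cm²/s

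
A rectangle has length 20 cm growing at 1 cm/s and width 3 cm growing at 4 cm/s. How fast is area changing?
83 cm²/s

A = lw
dA/dt = w·dl/dt + l·dw/dt = 3·1 + 20·4 = 83 cm²/s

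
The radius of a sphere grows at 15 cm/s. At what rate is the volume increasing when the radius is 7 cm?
2940π cm³/s

V = (4/3)πr³
dV/dt = dV/dr · dr/dt = 4πr² · 15
At r = 7: dV/dt = 2940π cm³/s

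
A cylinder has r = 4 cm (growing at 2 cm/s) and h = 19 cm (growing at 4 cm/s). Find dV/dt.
368π cm³/s

V = πr²h
dV/dt = 2πrh·dr/dt + πr²·dh/dt
= 2π(4)(19)(2) + π(4)²(4)
= 368π cm³/s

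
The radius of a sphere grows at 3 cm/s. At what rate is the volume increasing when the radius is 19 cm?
4332π cm³/s

V = (4/3)πr³
dV/dt = dV/dr · dr/dt = 4πr² · 3
At r = 19: dV/dt = 4332π cm³/s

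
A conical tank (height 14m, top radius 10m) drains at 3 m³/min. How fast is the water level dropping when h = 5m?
147/(625π) ≈ 0.07487 m/min

r/h = 10/14, so r = (5/7)h
V = (1/3)πr²h = (1/3)π((5/7)h)²h = (25/147)πh³
dV/dh = (25/49)πh²
dh/dt = (dV/dt)/(dV/dh) = -3/((25/49)π·5²) = -147/(625π) m/min
The level is dropping at 147/(625π) ≈ 0.07487 m/min.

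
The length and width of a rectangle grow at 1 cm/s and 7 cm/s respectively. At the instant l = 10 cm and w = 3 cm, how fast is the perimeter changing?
16 cm/s

P = 2(l + w)
dP/dt = 2(dl/dt + dw/dt) = 2(1 + 7) = 16 cm/s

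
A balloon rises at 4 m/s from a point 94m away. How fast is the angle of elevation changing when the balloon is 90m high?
0.022201 rad/s

tan(θ) = y/94
sec²(θ) · dθ/dt = (1/94) · dy/dt
dθ/dt = cos²(θ)/94 · 4 = 94/(94² + 90²) · 4
dθ/dt = 0.022201 rad/s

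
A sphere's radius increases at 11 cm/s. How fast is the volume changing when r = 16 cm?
11264π cm³/s

V = (4/3)πr³
dV/dt = dV/dr · dr/dt = 4πr² · 11
At r = 16: dV/dt = 11264π cm³/s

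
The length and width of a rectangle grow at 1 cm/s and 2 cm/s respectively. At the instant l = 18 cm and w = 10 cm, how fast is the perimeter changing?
6 cm/s

P = 2(l + w)
dP/dt = 2(dl/dt + dw/dt) = 2(1 + 2) = 6 cm/s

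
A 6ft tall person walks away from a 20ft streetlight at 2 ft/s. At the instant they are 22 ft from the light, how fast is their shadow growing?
6/7 ft/s

By similar triangles: 20/(x+s) = 6/s
Solving: s = 6x/14
ds/dt = 6/14 · dx/dt = 3/7 · 2 = 6/7 ft/s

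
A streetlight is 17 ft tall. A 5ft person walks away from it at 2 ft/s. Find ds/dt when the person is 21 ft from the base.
5/6 ft/s

By similar triangles: 17/(x+s) = 5/s
Solving: s = 5x/12
ds/dt = 5/12 · dx/dt = 5/12 · 2 = 5/6 ft/s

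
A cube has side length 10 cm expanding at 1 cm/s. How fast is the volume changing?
300 cm³/s

V = s³
dV/dt = 3s² · ds/dt = 3·10²·1 = 300 cm³/s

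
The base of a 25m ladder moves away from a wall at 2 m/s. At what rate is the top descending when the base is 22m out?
44√141/141 ≈ 3.705 m/s

x² + y² = 25²
2x·dx/dt + 2y·dy/dt = 0
dy/dt = -x/y · dx/dt = -22/√141 · 2 = -44√141/141 m/s
The top is descending at 44√141/141 ≈ 3.705 m/s.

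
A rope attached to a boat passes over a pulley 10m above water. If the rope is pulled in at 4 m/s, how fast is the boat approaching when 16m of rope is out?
32√39/39 ≈ 5.124 m/s

rope² = x² + 10²
x = √(16² - 10²) = 2√39
dx/dt = (rope/x) · d(rope)/dt = (16/(2√39)) · (-4) = -32√39/39 m/s
The boat approaches at 32√39/39 ≈ 5.124 m/s.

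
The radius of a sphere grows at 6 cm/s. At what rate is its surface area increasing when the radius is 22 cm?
1056π cm²/s

S = 4πr²
dS/dt = dS/dr · dr/dt = 8πr · 6
At r = 22: dS/dt = 1056π cm²/s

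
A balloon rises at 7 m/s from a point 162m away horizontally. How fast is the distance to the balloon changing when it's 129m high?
301√4765/4765 ≈ 4.36 m/s

z² = 162² + y²
z = √(162² + 129²) = 3√4765
dz/dt = y/z · dy/dt = 129/(3√4765) · 7 = 301√4765/4765 ≈ 4.36 m/s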